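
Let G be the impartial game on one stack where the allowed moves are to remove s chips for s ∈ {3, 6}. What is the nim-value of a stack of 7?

2

Build the Grundy sequence with g(k) = mex{g(k−s) : s ∈ {3, 6}, s ≤ k}:
g(0) = mex{} = 0
g(1) = mex{} = 0
g(2) = mex{} = 0
g(3) = mex{0} = 1
g(4) = mex{0} = 1
g(5) = mex{0} = 1
g(6) = mex{0,1} = 2
g(7) = mex{0,1} = 2
So g(7) = 2.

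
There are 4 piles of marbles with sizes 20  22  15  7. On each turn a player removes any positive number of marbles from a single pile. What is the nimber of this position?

10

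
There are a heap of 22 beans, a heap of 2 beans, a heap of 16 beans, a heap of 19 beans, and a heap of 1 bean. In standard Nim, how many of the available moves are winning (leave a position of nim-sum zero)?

3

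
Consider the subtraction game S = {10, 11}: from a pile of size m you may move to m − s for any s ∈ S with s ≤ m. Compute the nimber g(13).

1

Grundy values for subtraction set {10, 11}:
g(0) = mex{} = 0
g(1) = mex{} = 0
g(2) = mex{} = 0
g(3) = mex{} = 0
g(4) = mex{} = 0
g(5) = mex{} = 0
g(6) = mex{} = 0
g(7) = mex{} = 0
g(8) = mex{} = 0
g(9) = mex{} = 0
g(10) = mex{0} = 1
g(11) = mex{0} = 1
g(12) = mex{0} = 1
g(13) = mex{0} = 1
So g(13) = 1.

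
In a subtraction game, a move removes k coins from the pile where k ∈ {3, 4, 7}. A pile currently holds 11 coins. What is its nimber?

Build the Grundy sequence with g(k) = mex{g(k−s) : s ∈ {3, 4, 7}, s ≤ k}:
k:     0  1  2  3  4  5  6  7  8  9 10 11
g(k):  0  0  0  1  1  1  2  2  2  3  0  0
So g(11) = 0.

0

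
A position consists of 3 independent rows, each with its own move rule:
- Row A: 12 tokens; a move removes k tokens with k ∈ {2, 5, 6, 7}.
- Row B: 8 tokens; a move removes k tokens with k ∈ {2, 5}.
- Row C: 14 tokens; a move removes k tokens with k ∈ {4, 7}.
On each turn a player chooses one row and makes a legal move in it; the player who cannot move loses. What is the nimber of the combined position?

0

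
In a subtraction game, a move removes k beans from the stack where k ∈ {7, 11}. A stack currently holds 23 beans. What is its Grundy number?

0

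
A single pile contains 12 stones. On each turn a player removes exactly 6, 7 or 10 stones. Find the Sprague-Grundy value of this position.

Compute g(0), g(1), … for moves {6, 7, 10}:
g(0) = mex{} = 0
g(1) = mex{} = 0
g(2) = mex{} = 0
g(3) = mex{} = 0
g(4) = mex{} = 0
g(5) = mex{} = 0
g(6) = mex{0} = 1
g(7) = mex{0} = 1
g(8) = mex{0} = 1
g(9) = mex{0} = 1
g(10) = mex{0} = 1
g(11) = mex{0} = 1
g(12) = mex{0,1} = 2
So g(12) = 2.

2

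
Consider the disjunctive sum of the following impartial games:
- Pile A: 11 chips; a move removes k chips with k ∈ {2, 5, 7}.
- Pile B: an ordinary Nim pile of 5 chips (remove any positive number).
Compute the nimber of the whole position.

For pile A, compute g(0), g(1), … with moves {2, 5, 7}:
g(0) = mex{} = 0
g(1) = mex{} = 0
g(2) = mex{0} = 1
g(3) = mex{0} = 1
g(4) = mex{1} = 0
g(5) = mex{0,1} = 2
g(6) = mex{0} = 1
g(7) = mex{0,1,2} = 3
g(8) = mex{0,1} = 2
g(9) = mex{0,1,3} = 2
g(10) = mex{1,2} = 0
g(11) = mex{0,1,2} = 3
So g(11) = 3.
Pile B is a plain Nim pile of size 5, so its Grundy value is 5.
The value of a disjunctive sum is the nim-sum of the parts.
Combined value = 3 XOR 5 = 6.

6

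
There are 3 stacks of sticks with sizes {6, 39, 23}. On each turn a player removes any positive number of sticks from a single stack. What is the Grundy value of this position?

54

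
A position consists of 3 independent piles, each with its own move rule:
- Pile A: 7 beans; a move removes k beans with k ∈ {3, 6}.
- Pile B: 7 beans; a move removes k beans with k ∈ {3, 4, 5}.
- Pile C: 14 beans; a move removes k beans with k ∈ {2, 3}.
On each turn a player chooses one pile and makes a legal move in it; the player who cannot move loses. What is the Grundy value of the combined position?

2

For pile A, compute g(0), g(1), … with moves {3, 6}:
g(0) = mex{} = 0
g(1) = mex{} = 0
g(2) = mex{} = 0
g(3) = mex{0} = 1
g(4) = mex{0} = 1
g(5) = mex{0} = 1
g(6) = mex{0,1} = 2
g(7) = mex{0,1} = 2
So g(7) = 2.
Grundy values for pile B (subtraction set {3, 4, 5}):
g(0) = mex{} = 0
g(1) = mex{} = 0
g(2) = mex{} = 0
g(3) = mex{0} = 1
g(4) = mex{0} = 1
g(5) = mex{0} = 1
g(6) = mex{0,1} = 2
g(7) = mex{0,1} = 2
So g(7) = 2.
Build the Grundy sequence for pile C with g(k) = mex{g(k−s) : s ∈ {2, 3}, s ≤ k}:
k:     0  1  2  3  4  5  6  7  8  9 10 11 12 13 14
g(k):  0  0  1  1  2  0  0  1  1  2  0  0  1  1  2
So g(14) = 2.
By the Sprague-Grundy theorem, the Grundy value of a sum of independent games is the XOR of the component values.
Combined value = 2 XOR 2 XOR 2 = 2.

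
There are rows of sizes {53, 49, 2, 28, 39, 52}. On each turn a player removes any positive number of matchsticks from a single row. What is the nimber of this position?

In binary:
  110101  (53)
  110001  (49)
  000010  (2)
  011100  (28)
  100111  (39)
  110100  (52)
  ------
  001001  (9)

9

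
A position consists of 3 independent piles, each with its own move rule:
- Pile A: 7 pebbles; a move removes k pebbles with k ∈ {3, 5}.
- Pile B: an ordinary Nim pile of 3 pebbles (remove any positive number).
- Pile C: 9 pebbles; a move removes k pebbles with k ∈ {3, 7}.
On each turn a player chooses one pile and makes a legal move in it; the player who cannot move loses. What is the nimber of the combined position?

0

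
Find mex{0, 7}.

1

0 is in the set but 1 is not, so the mex is 1.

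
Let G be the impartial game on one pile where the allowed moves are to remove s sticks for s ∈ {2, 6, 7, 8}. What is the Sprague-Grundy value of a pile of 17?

1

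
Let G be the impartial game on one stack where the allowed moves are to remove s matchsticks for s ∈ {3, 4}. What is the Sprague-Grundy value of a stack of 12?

Grundy values for subtraction set {3, 4}:
k:     0  1  2  3  4  5  6  7  8  9 10 11 12
g(k):  0  0  0  1  1  1  2  0  0  0  1  1  1
So g(12) = 1.

1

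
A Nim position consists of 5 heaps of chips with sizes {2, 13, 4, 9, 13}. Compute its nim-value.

15

Nim-sum: 2 ⊕ 13 ⊕ 4 ⊕ 9 ⊕ 13 = 15.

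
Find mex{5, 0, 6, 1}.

The values 0, 1 are all present; 2 is the first non-negative integer missing from the set.

2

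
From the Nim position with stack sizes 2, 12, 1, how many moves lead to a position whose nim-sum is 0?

Compute the nim-sum pairwise:
2 XOR 12 = 14
14 XOR 1 = 15
The overall nim-sum is X = 15. A stack of size p has a winning move iff p XOR X < p (reduce it to p XOR X).
  2: 2 XOR 15 = 13 ≥ 2 — no move.
  12: 12 XOR 15 = 3 < 12 — winning move (to 3).
  1: 1 XOR 15 = 14 ≥ 1 — no move.
That gives 1 winning move.

1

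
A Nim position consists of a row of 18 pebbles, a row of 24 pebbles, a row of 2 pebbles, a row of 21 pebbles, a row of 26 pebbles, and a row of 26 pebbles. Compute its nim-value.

29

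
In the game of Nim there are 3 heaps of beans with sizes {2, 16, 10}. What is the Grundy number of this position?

24

Nim-sum: 2 XOR 16 XOR 10 = 24.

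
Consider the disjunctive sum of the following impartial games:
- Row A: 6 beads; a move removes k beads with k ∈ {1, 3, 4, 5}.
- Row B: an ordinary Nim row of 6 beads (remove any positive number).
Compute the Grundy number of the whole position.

4

For row A, compute g(0), g(1), … with moves {1, 3, 4, 5}:
k:     0  1  2  3  4  5  6
g(k):  0  1  0  1  2  3  2
So g(6) = 2.
Row B is a plain Nim row of size 6, so its Grundy value is 6.
The value of a disjunctive sum is the nim-sum of the parts.
Combined value = 2 ⊕ 6 = 4.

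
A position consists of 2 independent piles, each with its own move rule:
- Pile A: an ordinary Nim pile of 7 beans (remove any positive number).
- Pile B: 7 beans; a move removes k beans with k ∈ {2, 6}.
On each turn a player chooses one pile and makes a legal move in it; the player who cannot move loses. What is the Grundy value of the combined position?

6

Pile A is a plain Nim pile of size 7, so its Grundy value is 7.
Build the Grundy sequence for pile B with g(k) = mex{g(k−s) : s ∈ {2, 6}, s ≤ k}:
g(0) = mex{} = 0
g(1) = mex{} = 0
g(2) = mex{0} = 1
g(3) = mex{0} = 1
g(4) = mex{1} = 0
g(5) = mex{1} = 0
g(6) = mex{0} = 1
g(7) = mex{0} = 1
So g(7) = 1.
By the Sprague-Grundy theorem, the Grundy value of a sum of independent games is the XOR of the component values.
Combined value = 7 ⊕ 1 = 6.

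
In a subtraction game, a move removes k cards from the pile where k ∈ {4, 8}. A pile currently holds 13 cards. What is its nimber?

0

Compute g(0), g(1), … for moves {4, 8}:
g(0) = mex{} = 0
g(1) = mex{} = 0
g(2) = mex{} = 0
g(3) = mex{} = 0
g(4) = mex{0} = 1
g(5) = mex{0} = 1
g(6) = mex{0} = 1
g(7) = mex{0} = 1
g(8) = mex{0,1} = 2
g(9) = mex{0,1} = 2
g(10) = mex{0,1} = 2
g(11) = mex{0,1} = 2
g(12) = mex{1,2} = 0
g(13) = mex{1,2} = 0
So g(13) = 0.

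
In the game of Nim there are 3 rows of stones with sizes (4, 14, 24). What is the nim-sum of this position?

Nim-sum: 4 ^ 14 ^ 24 = 18.

18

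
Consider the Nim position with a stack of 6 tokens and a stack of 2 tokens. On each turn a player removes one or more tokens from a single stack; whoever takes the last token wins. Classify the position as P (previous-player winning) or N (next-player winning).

Nim-sum: 6 XOR 2 = 4.
The nim-sum is 4 ≠ 0, so this is an N-position: the player to move can win.

N-position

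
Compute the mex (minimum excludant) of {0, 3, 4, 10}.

0 is in the set but 1 is not, so the mex is 1.

1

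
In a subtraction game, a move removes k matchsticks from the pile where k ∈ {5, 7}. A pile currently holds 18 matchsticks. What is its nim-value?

Build the Grundy sequence with g(k) = mex{g(k−s) : s ∈ {5, 7}, s ≤ k}:
k:     0  1  2  3  4  5  6  7  8  9 10 11 12 13 14 15 16 17 18
g(k):  0  0  0  0  0  1  1  1  1  1  2  2  0  0  0  0  0  1  1
So g(18) = 1.

1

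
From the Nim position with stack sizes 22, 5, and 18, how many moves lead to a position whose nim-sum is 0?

1

Compute the nim-sum pairwise:
22 ^ 5 = 19
19 ^ 18 = 1
The overall nim-sum is X = 1. A stack of size p has a winning move iff p XOR X < p (reduce it to p XOR X).
  22: 22 XOR 1 = 23 ≥ 22 — no move.
  5: 5 XOR 1 = 4 < 5 — winning move (to 4).
  18: 18 XOR 1 = 19 ≥ 18 — no move.
That gives 1 winning move.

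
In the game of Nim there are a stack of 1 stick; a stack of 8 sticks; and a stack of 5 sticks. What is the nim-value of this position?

Nim-sum: 1 ⊕ 8 ⊕ 5 = 12.

12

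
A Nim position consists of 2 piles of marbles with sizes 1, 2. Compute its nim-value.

3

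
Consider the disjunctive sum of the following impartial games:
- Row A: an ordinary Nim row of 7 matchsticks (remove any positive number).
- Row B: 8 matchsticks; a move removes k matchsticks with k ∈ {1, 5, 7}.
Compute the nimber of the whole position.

Row A is a plain Nim row of size 7, so its Grundy value is 7.
Build the Grundy sequence for row B with g(k) = mex{g(k−s) : s ∈ {1, 5, 7}, s ≤ k}:
g(0) = mex{} = 0
g(1) = mex{0} = 1
g(2) = mex{1} = 0
g(3) = mex{0} = 1
g(4) = mex{1} = 0
g(5) = mex{0} = 1
g(6) = mex{1} = 0
g(7) = mex{0} = 1
g(8) = mex{1} = 0
So g(8) = 0.
By the Sprague-Grundy theorem, the Grundy value of a sum of independent games is the XOR of the component values.
Combined value = 7 XOR 0 = 7.

7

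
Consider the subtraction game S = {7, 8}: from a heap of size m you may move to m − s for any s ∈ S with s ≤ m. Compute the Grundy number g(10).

Compute g(0), g(1), … for moves {7, 8}:
g(0) = mex{} = 0
g(1) = mex{} = 0
g(2) = mex{} = 0
g(3) = mex{} = 0
g(4) = mex{} = 0
g(5) = mex{} = 0
g(6) = mex{} = 0
g(7) = mex{0} = 1
g(8) = mex{0} = 1
g(9) = mex{0} = 1
g(10) = mex{0} = 1
So g(10) = 1.

1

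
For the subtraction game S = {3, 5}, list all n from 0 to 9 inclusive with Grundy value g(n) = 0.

Grundy values for subtraction set {3, 5}:
g(0) = mex{} = 0
g(1) = mex{} = 0
g(2) = mex{} = 0
g(3) = mex{0} = 1
g(4) = mex{0} = 1
g(5) = mex{0} = 1
g(6) = mex{0,1} = 2
g(7) = mex{0,1} = 2
g(8) = mex{1} = 0
g(9) = mex{1,2} = 0
The P-positions (g = 0) in 0..9 are 0, 1, 2, 8, 9.

0, 1, 2, 8, 9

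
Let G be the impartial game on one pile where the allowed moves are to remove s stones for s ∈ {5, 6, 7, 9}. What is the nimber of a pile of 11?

Compute g(0), g(1), … for moves {5, 6, 7, 9}:
k:     0  1  2  3  4  5  6  7  8  9 10 11
g(k):  0  0  0  0  0  1  1  1  1  1  2  2
So g(11) = 2.

2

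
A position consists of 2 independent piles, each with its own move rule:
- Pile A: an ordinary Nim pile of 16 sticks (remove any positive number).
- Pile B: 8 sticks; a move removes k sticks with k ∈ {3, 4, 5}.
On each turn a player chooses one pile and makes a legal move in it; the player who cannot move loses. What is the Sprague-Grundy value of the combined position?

16

Pile A is a plain Nim pile of size 16, so its Grundy value is 16.
Build the Grundy sequence for pile B with g(k) = mex{g(k−s) : s ∈ {3, 4, 5}, s ≤ k}:
g(0) = mex{} = 0
g(1) = mex{} = 0
g(2) = mex{} = 0
g(3) = mex{0} = 1
g(4) = mex{0} = 1
g(5) = mex{0} = 1
g(6) = mex{0,1} = 2
g(7) = mex{0,1} = 2
g(8) = mex{1} = 0
So g(8) = 0.
By the Sprague-Grundy theorem, the Grundy value of a sum of independent games is the XOR of the component values.
Combined value = 16 XOR 0 = 16.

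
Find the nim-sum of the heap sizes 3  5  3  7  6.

4

Bitwise XOR of the heap sizes:
  011  (3)
  101  (5)
  011  (3)
  111  (7)
  110  (6)
  ---
  100  (4)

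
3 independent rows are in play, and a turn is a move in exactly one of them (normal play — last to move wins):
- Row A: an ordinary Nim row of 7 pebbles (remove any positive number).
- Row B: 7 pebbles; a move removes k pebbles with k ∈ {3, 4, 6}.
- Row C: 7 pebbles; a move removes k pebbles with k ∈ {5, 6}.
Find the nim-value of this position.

Row A is a plain Nim row of size 7, so its Grundy value is 7.
Build the Grundy sequence for row B with g(k) = mex{g(k−s) : s ∈ {3, 4, 6}, s ≤ k}:
g(0) = mex{} = 0
g(1) = mex{} = 0
g(2) = mex{} = 0
g(3) = mex{0} = 1
g(4) = mex{0} = 1
g(5) = mex{0} = 1
g(6) = mex{0,1} = 2
g(7) = mex{0,1} = 2
So g(7) = 2.
For row C, compute g(0), g(1), … with moves {5, 6}:
g(0) = mex{} = 0
g(1) = mex{} = 0
g(2) = mex{} = 0
g(3) = mex{} = 0
g(4) = mex{} = 0
g(5) = mex{0} = 1
g(6) = mex{0} = 1
g(7) = mex{0} = 1
So g(7) = 1.
The value of a disjunctive sum is the nim-sum of the parts.
Combined value = 7 ⊕ 2 ⊕ 1 = 4.

4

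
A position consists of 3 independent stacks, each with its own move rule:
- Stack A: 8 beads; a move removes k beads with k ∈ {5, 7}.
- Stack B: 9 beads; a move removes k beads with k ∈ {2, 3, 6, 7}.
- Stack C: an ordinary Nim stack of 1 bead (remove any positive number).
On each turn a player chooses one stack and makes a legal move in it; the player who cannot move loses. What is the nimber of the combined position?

Build the Grundy sequence for stack A with g(k) = mex{g(k−s) : s ∈ {5, 7}, s ≤ k}:
k:     0  1  2  3  4  5  6  7  8
g(k):  0  0  0  0  0  1  1  1  1
So g(8) = 1.
Build the Grundy sequence for stack B with g(k) = mex{g(k−s) : s ∈ {2, 3, 6, 7}, s ≤ k}:
g(0) = mex{} = 0
g(1) = mex{} = 0
g(2) = mex{0} = 1
g(3) = mex{0} = 1
g(4) = mex{0,1} = 2
g(5) = mex{1} = 0
g(6) = mex{0,1,2} = 3
g(7) = mex{0,2} = 1
g(8) = mex{0,1,3} = 2
g(9) = mex{1,3} = 0
So g(9) = 0.
Stack C is a plain Nim stack of size 1, so its Grundy value is 1.
The value of a disjunctive sum is the nim-sum of the parts.
Combined value = 1 ⊕ 0 ⊕ 1 = 0.

0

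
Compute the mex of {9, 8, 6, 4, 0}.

1

0 is in the set but 1 is not, so the mex is 1.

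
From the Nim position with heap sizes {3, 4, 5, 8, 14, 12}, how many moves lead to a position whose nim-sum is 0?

Nim-sum: 3 XOR 4 XOR 5 XOR 8 XOR 14 XOR 12 = 8.
The overall nim-sum is X = 8. A heap of size p has a winning move iff p XOR X < p (reduce it to p XOR X).
  3: 3 XOR 8 = 11 ≥ 3 — no move.
  4: 4 XOR 8 = 12 ≥ 4 — no move.
  5: 5 XOR 8 = 13 ≥ 5 — no move.
  8: 8 XOR 8 = 0 < 8 — winning move (to 0).
  14: 14 XOR 8 = 6 < 14 — winning move (to 6).
  12: 12 XOR 8 = 4 < 12 — winning move (to 4).
That gives 3 winning moves.

3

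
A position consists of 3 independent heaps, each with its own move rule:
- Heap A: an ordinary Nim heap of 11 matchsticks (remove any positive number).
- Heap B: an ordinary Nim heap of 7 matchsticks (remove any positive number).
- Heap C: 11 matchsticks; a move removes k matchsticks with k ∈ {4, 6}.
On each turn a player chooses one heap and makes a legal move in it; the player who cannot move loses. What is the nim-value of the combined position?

12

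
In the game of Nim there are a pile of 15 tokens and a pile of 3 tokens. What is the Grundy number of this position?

12

In binary:
  1111  (15)
  0011  (3)
  ----
  1100  (12)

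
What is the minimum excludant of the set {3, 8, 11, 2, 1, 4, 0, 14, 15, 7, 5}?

6

The values 0, 1, 2, 3, 4, 5 are all present; 6 is the first non-negative integer missing from the set.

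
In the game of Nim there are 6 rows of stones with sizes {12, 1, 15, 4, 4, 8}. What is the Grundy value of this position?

10

Compute the nim-sum pairwise:
12 ⊕ 1 = 13
13 ⊕ 15 = 2
2 ⊕ 4 = 6
6 ⊕ 4 = 2
2 ⊕ 8 = 10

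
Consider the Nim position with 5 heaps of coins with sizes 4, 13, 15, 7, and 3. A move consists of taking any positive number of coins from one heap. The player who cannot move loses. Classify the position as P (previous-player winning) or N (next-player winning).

N-position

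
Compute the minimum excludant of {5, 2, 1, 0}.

3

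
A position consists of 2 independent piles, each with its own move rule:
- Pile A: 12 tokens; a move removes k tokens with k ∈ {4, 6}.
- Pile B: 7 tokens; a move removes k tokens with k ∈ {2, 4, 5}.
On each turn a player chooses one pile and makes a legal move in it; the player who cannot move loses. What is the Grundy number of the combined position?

Build the Grundy sequence for pile A with g(k) = mex{g(k−s) : s ∈ {4, 6}, s ≤ k}:
g(0) = mex{} = 0
g(1) = mex{} = 0
g(2) = mex{} = 0
g(3) = mex{} = 0
g(4) = mex{0} = 1
g(5) = mex{0} = 1
g(6) = mex{0} = 1
g(7) = mex{0} = 1
g(8) = mex{0,1} = 2
g(9) = mex{0,1} = 2
g(10) = mex{1} = 0
g(11) = mex{1} = 0
g(12) = mex{1,2} = 0
So g(12) = 0.
For pile B, compute g(0), g(1), … with moves {2, 4, 5}:
k:     0  1  2  3  4  5  6  7
g(k):  0  0  1  1  2  2  3  0
So g(7) = 0.
By the Sprague-Grundy theorem, the Grundy value of a sum of independent games is the XOR of the component values.
Combined value = 0 XOR 0 = 0.

0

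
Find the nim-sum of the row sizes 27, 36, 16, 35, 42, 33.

7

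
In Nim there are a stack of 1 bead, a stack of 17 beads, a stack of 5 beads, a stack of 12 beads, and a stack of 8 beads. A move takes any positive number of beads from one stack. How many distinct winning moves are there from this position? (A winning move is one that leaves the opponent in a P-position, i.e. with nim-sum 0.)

1

Compute the nim-sum pairwise:
1 XOR 17 = 16
16 XOR 5 = 21
21 XOR 12 = 25
25 XOR 8 = 17
The overall nim-sum is X = 17. A stack of size p has a winning move iff p XOR X < p (reduce it to p XOR X).
  1: 1 XOR 17 = 16 ≥ 1 — no move.
  17: 17 XOR 17 = 0 < 17 — winning move (to 0).
  5: 5 XOR 17 = 20 ≥ 5 — no move.
  12: 12 XOR 17 = 29 ≥ 12 — no move.
  8: 8 XOR 17 = 25 ≥ 8 — no move.
That gives 1 winning move.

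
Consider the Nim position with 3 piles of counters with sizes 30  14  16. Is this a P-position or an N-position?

Compute the nim-sum pairwise:
30 XOR 14 = 16
16 XOR 16 = 0
The nim-sum is 0, so this is a P-position: the player to move is in a losing position under optimal play.

P-position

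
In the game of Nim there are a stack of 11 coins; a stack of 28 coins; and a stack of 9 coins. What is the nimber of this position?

Write each in binary and XOR column by column:
  01011  (11)
  11100  (28)
  01001  (9)
  -----
  11110  (30)

30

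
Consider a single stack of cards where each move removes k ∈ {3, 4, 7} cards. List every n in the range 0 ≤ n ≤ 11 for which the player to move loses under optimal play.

Compute g(0), g(1), … for moves {3, 4, 7}:
k:     0  1  2  3  4  5  6  7  8  9 10 11
g(k):  0  0  0  1  1  1  2  2  2  3  0  0
The P-positions (g = 0) in 0..11 are 0, 1, 2, 10, 11.

0, 1, 2, 10, 11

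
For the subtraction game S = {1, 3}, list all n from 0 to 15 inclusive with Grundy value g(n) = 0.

0, 2, 4, 6, 8, 10, 12, 14

Grundy values for subtraction set {1, 3}:
k:     0  1  2  3  4  5  6  7  8  9 10 11 12 13 14 15
g(k):  0  1  0  1  0  1  0  1  0  1  0  1  0  1  0  1
The P-positions (g = 0) in 0..15 are 0, 2, 4, 6, 8, 10, 12, 14.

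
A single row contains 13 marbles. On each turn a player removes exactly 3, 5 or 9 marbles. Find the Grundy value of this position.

2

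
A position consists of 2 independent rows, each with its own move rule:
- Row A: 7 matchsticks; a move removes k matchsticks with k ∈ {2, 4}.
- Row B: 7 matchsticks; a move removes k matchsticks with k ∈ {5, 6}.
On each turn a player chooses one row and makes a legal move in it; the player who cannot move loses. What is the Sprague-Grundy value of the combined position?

For row A, compute g(0), g(1), … with moves {2, 4}:
g(0) = mex{} = 0
g(1) = mex{} = 0
g(2) = mex{0} = 1
g(3) = mex{0} = 1
g(4) = mex{0,1} = 2
g(5) = mex{0,1} = 2
g(6) = mex{1,2} = 0
g(7) = mex{1,2} = 0
So g(7) = 0.
Grundy values for row B (subtraction set {5, 6}):
k:     0  1  2  3  4  5  6  7
g(k):  0  0  0  0  0  1  1  1
So g(7) = 1.
The value of a disjunctive sum is the nim-sum of the parts.
Combined value = 0 XOR 1 = 1.

1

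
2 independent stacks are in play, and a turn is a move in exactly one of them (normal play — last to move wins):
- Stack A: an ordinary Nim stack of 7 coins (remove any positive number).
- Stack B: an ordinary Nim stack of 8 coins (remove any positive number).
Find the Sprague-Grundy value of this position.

Stack A is a plain Nim stack of size 7, so its Grundy value is 7.
Stack B is a plain Nim stack of size 8, so its Grundy value is 8.
The value of a disjunctive sum is the nim-sum of the parts.
Combined value = 7 ⊕ 8 = 15.

15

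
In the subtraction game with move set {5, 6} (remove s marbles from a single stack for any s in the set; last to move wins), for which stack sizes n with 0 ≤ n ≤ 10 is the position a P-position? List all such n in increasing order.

0, 1, 2, 3, 4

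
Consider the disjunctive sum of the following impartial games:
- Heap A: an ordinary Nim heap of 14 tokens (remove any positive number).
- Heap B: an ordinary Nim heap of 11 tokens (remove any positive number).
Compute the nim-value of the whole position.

5

Heap A is a plain Nim heap of size 14, so its Grundy value is 14.
Heap B is a plain Nim heap of size 11, so its Grundy value is 11.
The value of a disjunctive sum is the nim-sum of the parts.
Combined value = 14 XOR 11 = 5.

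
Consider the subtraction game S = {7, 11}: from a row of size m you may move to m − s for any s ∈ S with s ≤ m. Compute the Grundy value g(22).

Build the Grundy sequence with g(k) = mex{g(k−s) : s ∈ {7, 11}, s ≤ k}:
k:     0  1  2  3  4  5  6  7  8  9 10 11 12 13 14 15 16 17 18 19 20 21 22
g(k):  0  0  0  0  0  0  0  1  1  1  1  1  1  1  2  2  2  2  0  0  0  0  0
So g(22) = 0.

0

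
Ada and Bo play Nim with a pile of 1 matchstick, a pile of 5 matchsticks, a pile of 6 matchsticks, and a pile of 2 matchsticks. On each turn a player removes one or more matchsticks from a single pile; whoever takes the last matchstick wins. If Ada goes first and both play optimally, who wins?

Bo wins

Bitwise XOR of the heap sizes:
  001  (1)
  101  (5)
  110  (6)
  010  (2)
  ---
  000  (0)
The nim-sum is 0, so this is a P-position: the player to move is in a losing position under optimal play; Ada is about to move from it and so loses — Bo wins.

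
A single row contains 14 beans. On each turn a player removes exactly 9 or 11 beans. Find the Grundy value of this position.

Build the Grundy sequence with g(k) = mex{g(k−s) : s ∈ {9, 11}, s ≤ k}:
g(0) = mex{} = 0
g(1) = mex{} = 0
g(2) = mex{} = 0
g(3) = mex{} = 0
g(4) = mex{} = 0
g(5) = mex{} = 0
g(6) = mex{} = 0
g(7) = mex{} = 0
g(8) = mex{} = 0
g(9) = mex{0} = 1
g(10) = mex{0} = 1
g(11) = mex{0} = 1
g(12) = mex{0} = 1
g(13) = mex{0} = 1
g(14) = mex{0} = 1
So g(14) = 1.

1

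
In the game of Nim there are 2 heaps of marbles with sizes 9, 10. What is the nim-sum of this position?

3

Compute the nim-sum pairwise:
9 ^ 10 = 3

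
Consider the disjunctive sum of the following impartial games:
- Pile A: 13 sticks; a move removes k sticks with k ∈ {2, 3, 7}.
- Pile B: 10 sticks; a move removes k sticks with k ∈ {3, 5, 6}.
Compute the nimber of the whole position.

Build the Grundy sequence for pile A with g(k) = mex{g(k−s) : s ∈ {2, 3, 7}, s ≤ k}:
k:     0  1  2  3  4  5  6  7  8  9 10 11 12 13
g(k):  0  0  1  1  2  0  0  1  1  2  0  0  1  1
So g(13) = 1.
For pile B, compute g(0), g(1), … with moves {3, 5, 6}:
k:     0  1  2  3  4  5  6  7  8  9 10
g(k):  0  0  0  1  1  1  2  2  2  0  0
So g(10) = 0.
By the Sprague-Grundy theorem, the Grundy value of a sum of independent games is the XOR of the component values.
Combined value = 1 XOR 0 = 1.

1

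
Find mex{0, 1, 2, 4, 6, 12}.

3

The values 0, 1, 2 are all present; 3 is the first non-negative integer missing from the set.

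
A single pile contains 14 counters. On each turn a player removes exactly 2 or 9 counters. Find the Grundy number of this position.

1

Compute g(0), g(1), … for moves {2, 9}:
g(0) = mex{} = 0
g(1) = mex{} = 0
g(2) = mex{0} = 1
g(3) = mex{0} = 1
g(4) = mex{1} = 0
g(5) = mex{1} = 0
g(6) = mex{0} = 1
g(7) = mex{0} = 1
g(8) = mex{1} = 0
g(9) = mex{0,1} = 2
g(10) = mex{0} = 1
g(11) = mex{1,2} = 0
g(12) = mex{1} = 0
g(13) = mex{0} = 1
g(14) = mex{0} = 1
So g(14) = 1.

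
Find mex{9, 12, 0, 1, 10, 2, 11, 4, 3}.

5

The values 0, 1, 2, 3, 4 are all present; 5 is the first non-negative integer missing from the set.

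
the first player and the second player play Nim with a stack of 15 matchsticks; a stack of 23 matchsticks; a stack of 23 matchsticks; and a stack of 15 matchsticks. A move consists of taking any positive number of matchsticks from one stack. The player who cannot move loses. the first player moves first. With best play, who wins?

the second player wins

Compute the nim-sum pairwise:
15 ⊕ 23 = 24
24 ⊕ 23 = 15
15 ⊕ 15 = 0
The nim-sum is 0, so this is a P-position: the player to move is in a losing position under optimal play; the first player is about to move from it and so loses — the second player wins.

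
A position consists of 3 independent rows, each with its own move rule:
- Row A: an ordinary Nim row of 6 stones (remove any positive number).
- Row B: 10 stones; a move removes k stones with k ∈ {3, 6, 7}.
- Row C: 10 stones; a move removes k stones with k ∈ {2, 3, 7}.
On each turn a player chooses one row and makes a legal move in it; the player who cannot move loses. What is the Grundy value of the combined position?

Row A is a plain Nim row of size 6, so its Grundy value is 6.
Grundy values for row B (subtraction set {3, 6, 7}):
g(0) = mex{} = 0
g(1) = mex{} = 0
g(2) = mex{} = 0
g(3) = mex{0} = 1
g(4) = mex{0} = 1
g(5) = mex{0} = 1
g(6) = mex{0,1} = 2
g(7) = mex{0,1} = 2
g(8) = mex{0,1} = 2
g(9) = mex{0,1,2} = 3
g(10) = mex{1,2} = 0
So g(10) = 0.
For row C, compute g(0), g(1), … with moves {2, 3, 7}:
g(0) = mex{} = 0
g(1) = mex{} = 0
g(2) = mex{0} = 1
g(3) = mex{0} = 1
g(4) = mex{0,1} = 2
g(5) = mex{1} = 0
g(6) = mex{1,2} = 0
g(7) = mex{0,2} = 1
g(8) = mex{0} = 1
g(9) = mex{0,1} = 2
g(10) = mex{1} = 0
So g(10) = 0.
The value of a disjunctive sum is the nim-sum of the parts.
Combined value = 6 XOR 0 XOR 0 = 6.

6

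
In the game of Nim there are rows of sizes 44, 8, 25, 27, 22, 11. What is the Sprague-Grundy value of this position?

Nim-sum: 44 ⊕ 8 ⊕ 25 ⊕ 27 ⊕ 22 ⊕ 11 = 59.

59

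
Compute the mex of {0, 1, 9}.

2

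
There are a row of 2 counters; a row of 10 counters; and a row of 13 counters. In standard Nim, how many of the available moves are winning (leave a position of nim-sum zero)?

1

Nim-sum: 2 XOR 10 XOR 13 = 5.
The overall nim-sum is X = 5. A row of size p has a winning move iff p XOR X < p (reduce it to p XOR X).
  2: 2 XOR 5 = 7 ≥ 2 — no move.
  10: 10 XOR 5 = 15 ≥ 10 — no move.
  13: 13 XOR 5 = 8 < 13 — winning move (to 8).
That gives 1 winning move.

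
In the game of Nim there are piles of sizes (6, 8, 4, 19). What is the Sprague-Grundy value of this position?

25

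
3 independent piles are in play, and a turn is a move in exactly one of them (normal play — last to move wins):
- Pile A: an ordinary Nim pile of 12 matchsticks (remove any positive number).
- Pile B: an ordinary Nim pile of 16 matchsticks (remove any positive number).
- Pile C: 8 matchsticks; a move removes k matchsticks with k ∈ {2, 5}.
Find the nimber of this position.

Pile A is a plain Nim pile of size 12, so its Grundy value is 12.
Pile B is a plain Nim pile of size 16, so its Grundy value is 16.
Grundy values for pile C (subtraction set {2, 5}):
g(0) = mex{} = 0
g(1) = mex{} = 0
g(2) = mex{0} = 1
g(3) = mex{0} = 1
g(4) = mex{1} = 0
g(5) = mex{0,1} = 2
g(6) = mex{0} = 1
g(7) = mex{1,2} = 0
g(8) = mex{1} = 0
So g(8) = 0.
The value of a disjunctive sum is the nim-sum of the parts.
Combined value = 12 ⊕ 16 ⊕ 0 = 28.

28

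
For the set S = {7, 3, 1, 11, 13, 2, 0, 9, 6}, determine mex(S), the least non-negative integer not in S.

4

The values 0, 1, 2, 3 are all present; 4 is the first non-negative integer missing from the set.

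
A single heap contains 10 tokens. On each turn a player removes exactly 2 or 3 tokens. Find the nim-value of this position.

0

Compute g(0), g(1), … for moves {2, 3}:
k:     0  1  2  3  4  5  6  7  8  9 10
g(k):  0  0  1  1  2  0  0  1  1  2  0
So g(10) = 0.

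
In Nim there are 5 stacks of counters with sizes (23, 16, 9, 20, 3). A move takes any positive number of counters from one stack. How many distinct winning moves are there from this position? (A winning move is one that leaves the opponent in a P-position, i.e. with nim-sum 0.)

Nim-sum: 23 XOR 16 XOR 9 XOR 20 XOR 3 = 25.
The overall nim-sum is X = 25. A stack of size p has a winning move iff p XOR X < p (reduce it to p XOR X).
  23: 23 XOR 25 = 14 < 23 — winning move (to 14).
  16: 16 XOR 25 = 9 < 16 — winning move (to 9).
  9: 9 XOR 25 = 16 ≥ 9 — no move.
  20: 20 XOR 25 = 13 < 20 — winning move (to 13).
  3: 3 XOR 25 = 26 ≥ 3 — no move.
That gives 3 winning moves.

3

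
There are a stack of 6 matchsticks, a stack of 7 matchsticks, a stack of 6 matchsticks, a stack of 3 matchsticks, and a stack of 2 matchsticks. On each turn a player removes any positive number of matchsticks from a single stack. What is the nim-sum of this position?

Compute the nim-sum pairwise:
6 ⊕ 7 = 1
1 ⊕ 6 = 7
7 ⊕ 3 = 4
4 ⊕ 2 = 6

6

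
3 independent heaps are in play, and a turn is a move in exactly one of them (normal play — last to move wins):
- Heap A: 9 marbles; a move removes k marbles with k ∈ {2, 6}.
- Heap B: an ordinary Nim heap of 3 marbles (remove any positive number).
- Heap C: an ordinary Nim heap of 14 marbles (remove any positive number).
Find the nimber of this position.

For heap A, compute g(0), g(1), … with moves {2, 6}:
k:     0  1  2  3  4  5  6  7  8  9
g(k):  0  0  1  1  0  0  1  1  0  0
So g(9) = 0.
Heap B is a plain Nim heap of size 3, so its Grundy value is 3.
Heap C is a plain Nim heap of size 14, so its Grundy value is 14.
By the Sprague-Grundy theorem, the Grundy value of a sum of independent games is the XOR of the component values.
Combined value = 0 ⊕ 3 ⊕ 14 = 13.

13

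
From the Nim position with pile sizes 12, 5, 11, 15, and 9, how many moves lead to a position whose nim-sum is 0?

Nim-sum: 12 XOR 5 XOR 11 XOR 15 XOR 9 = 4.
The overall nim-sum is X = 4. A pile of size p has a winning move iff p XOR X < p (reduce it to p XOR X).
  12: 12 XOR 4 = 8 < 12 — winning move (to 8).
  5: 5 XOR 4 = 1 < 5 — winning move (to 1).
  11: 11 XOR 4 = 15 ≥ 11 — no move.
  15: 15 XOR 4 = 11 < 15 — winning move (to 11).
  9: 9 XOR 4 = 13 ≥ 9 — no move.
That gives 3 winning moves.

3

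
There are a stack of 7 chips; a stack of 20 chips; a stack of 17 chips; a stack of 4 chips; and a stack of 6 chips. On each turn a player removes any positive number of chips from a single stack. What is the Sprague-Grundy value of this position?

Bitwise XOR of the heap sizes:
  00111  (7)
  10100  (20)
  10001  (17)
  00100  (4)
  00110  (6)
  -----
  00000  (0)

0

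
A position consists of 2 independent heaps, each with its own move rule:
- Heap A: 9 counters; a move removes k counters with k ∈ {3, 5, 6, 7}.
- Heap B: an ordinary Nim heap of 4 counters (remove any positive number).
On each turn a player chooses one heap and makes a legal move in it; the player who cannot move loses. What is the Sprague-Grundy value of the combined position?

Build the Grundy sequence for heap A with g(k) = mex{g(k−s) : s ∈ {3, 5, 6, 7}, s ≤ k}:
k:     0  1  2  3  4  5  6  7  8  9
g(k):  0  0  0  1  1  1  2  2  2  3
So g(9) = 3.
Heap B is a plain Nim heap of size 4, so its Grundy value is 4.
By the Sprague-Grundy theorem, the Grundy value of a sum of independent games is the XOR of the component values.
Combined value = 3 ⊕ 4 = 7.

7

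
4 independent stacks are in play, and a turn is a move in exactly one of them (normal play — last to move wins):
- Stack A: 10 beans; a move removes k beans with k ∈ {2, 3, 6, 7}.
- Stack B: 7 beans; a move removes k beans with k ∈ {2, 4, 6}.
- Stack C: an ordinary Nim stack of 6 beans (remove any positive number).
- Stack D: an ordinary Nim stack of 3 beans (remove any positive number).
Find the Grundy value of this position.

Build the Grundy sequence for stack A with g(k) = mex{g(k−s) : s ∈ {2, 3, 6, 7}, s ≤ k}:
k:     0  1  2  3  4  5  6  7  8  9 10
g(k):  0  0  1  1  2  0  3  1  2  0  0
So g(10) = 0.
For stack B, compute g(0), g(1), … with moves {2, 4, 6}:
g(0) = mex{} = 0
g(1) = mex{} = 0
g(2) = mex{0} = 1
g(3) = mex{0} = 1
g(4) = mex{0,1} = 2
g(5) = mex{0,1} = 2
g(6) = mex{0,1,2} = 3
g(7) = mex{0,1,2} = 3
So g(7) = 3.
Stack C is a plain Nim stack of size 6, so its Grundy value is 6.
Stack D is a plain Nim stack of size 3, so its Grundy value is 3.
The value of a disjunctive sum is the nim-sum of the parts.
Combined value = 0 XOR 3 XOR 6 XOR 3 = 6.

6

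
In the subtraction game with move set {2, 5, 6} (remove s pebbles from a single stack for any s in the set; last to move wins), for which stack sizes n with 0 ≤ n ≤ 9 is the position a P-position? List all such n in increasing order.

0, 1, 4, 8

Compute g(0), g(1), … for moves {2, 5, 6}:
g(0) = mex{} = 0
g(1) = mex{} = 0
g(2) = mex{0} = 1
g(3) = mex{0} = 1
g(4) = mex{1} = 0
g(5) = mex{0,1} = 2
g(6) = mex{0} = 1
g(7) = mex{0,1,2} = 3
g(8) = mex{1} = 0
g(9) = mex{0,1,3} = 2
The P-positions (g = 0) in 0..9 are 0, 1, 4, 8.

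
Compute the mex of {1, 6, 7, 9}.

0

0 is not in the set, so the mex is 0.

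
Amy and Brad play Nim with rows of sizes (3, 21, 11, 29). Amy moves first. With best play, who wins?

Compute the nim-sum pairwise:
3 ^ 21 = 22
22 ^ 11 = 29
29 ^ 29 = 0
The nim-sum is 0, so this is a P-position: the player to move is in a losing position under optimal play; Amy is about to move from it and so loses — Brad wins.

Brad wins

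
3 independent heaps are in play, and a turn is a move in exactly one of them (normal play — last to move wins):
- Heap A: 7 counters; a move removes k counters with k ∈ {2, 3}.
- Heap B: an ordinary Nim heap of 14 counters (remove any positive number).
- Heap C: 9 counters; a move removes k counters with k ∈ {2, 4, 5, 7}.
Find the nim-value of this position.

15

Build the Grundy sequence for heap A with g(k) = mex{g(k−s) : s ∈ {2, 3}, s ≤ k}:
k:     0  1  2  3  4  5  6  7
g(k):  0  0  1  1  2  0  0  1
So g(7) = 1.
Heap B is a plain Nim heap of size 14, so its Grundy value is 14.
For heap C, compute g(0), g(1), … with moves {2, 4, 5, 7}:
g(0) = mex{} = 0
g(1) = mex{} = 0
g(2) = mex{0} = 1
g(3) = mex{0} = 1
g(4) = mex{0,1} = 2
g(5) = mex{0,1} = 2
g(6) = mex{0,1,2} = 3
g(7) = mex{0,1,2} = 3
g(8) = mex{0,1,2,3} = 4
g(9) = mex{1,2,3} = 0
So g(9) = 0.
By the Sprague-Grundy theorem, the Grundy value of a sum of independent games is the XOR of the component values.
Combined value = 1 ⊕ 14 ⊕ 0 = 15.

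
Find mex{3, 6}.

0 is not in the set, so the mex is 0.

0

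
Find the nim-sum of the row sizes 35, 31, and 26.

Nim-sum: 35 ^ 31 ^ 26 = 38.

38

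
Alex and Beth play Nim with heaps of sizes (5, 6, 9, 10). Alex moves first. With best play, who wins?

Compute the nim-sum pairwise:
5 ^ 6 = 3
3 ^ 9 = 10
10 ^ 10 = 0
The nim-sum is 0, so this is a P-position: the player to move is in a losing position under optimal play; Alex is about to move from it and so loses — Beth wins.

Beth wins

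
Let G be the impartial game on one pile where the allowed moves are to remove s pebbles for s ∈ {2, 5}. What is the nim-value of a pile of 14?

0

Compute g(0), g(1), … for moves {2, 5}:
k:     0  1  2  3  4  5  6  7  8  9 10 11 12 13 14
g(k):  0  0  1  1  0  2  1  0  0  1  1  0  2  1  0
So g(14) = 0.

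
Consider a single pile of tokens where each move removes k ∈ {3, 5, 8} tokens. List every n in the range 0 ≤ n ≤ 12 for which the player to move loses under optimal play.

Grundy values for subtraction set {3, 5, 8}:
k:     0  1  2  3  4  5  6  7  8  9 10 11 12
g(k):  0  0  0  1  1  1  2  2  2  3  3  0  0
The P-positions (g = 0) in 0..12 are 0, 1, 2, 11, 12.

0, 1, 2, 11, 12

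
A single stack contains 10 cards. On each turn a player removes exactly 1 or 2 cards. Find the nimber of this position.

1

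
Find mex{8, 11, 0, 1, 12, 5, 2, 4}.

3

The values 0, 1, 2 are all present; 3 is the first non-negative integer missing from the set.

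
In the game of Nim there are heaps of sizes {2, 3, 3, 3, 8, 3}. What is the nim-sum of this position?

10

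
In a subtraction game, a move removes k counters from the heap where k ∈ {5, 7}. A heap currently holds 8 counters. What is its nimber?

1

Compute g(0), g(1), … for moves {5, 7}:
g(0) = mex{} = 0
g(1) = mex{} = 0
g(2) = mex{} = 0
g(3) = mex{} = 0
g(4) = mex{} = 0
g(5) = mex{0} = 1
g(6) = mex{0} = 1
g(7) = mex{0} = 1
g(8) = mex{0} = 1
So g(8) = 1.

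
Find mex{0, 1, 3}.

The values 0, 1 are all present; 2 is the first non-negative integer missing from the set.

2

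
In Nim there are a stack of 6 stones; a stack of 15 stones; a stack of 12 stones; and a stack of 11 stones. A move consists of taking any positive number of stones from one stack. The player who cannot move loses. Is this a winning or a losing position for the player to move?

Winning position

Compute the nim-sum pairwise:
6 XOR 15 = 9
9 XOR 12 = 5
5 XOR 11 = 14
The nim-sum is 14 ≠ 0, so this is an N-position: the player to move can win.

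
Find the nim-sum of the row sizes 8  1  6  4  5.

In binary:
  1000  (8)
  0001  (1)
  0110  (6)
  0100  (4)
  0101  (5)
  ----
  1110  (14)

14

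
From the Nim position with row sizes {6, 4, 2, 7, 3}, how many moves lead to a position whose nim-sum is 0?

3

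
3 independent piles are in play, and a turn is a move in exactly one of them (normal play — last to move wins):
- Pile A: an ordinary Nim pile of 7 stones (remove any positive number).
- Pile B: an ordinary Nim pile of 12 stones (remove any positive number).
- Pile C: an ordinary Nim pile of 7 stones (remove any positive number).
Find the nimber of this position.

12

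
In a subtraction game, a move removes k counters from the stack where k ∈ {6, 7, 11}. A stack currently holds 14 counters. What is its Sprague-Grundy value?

Compute g(0), g(1), … for moves {6, 7, 11}:
g(0) = mex{} = 0
g(1) = mex{} = 0
g(2) = mex{} = 0
g(3) = mex{} = 0
g(4) = mex{} = 0
g(5) = mex{} = 0
g(6) = mex{0} = 1
g(7) = mex{0} = 1
g(8) = mex{0} = 1
g(9) = mex{0} = 1
g(10) = mex{0} = 1
g(11) = mex{0} = 1
g(12) = mex{0,1} = 2
g(13) = mex{0,1} = 2
g(14) = mex{0,1} = 2
So g(14) = 2.

2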